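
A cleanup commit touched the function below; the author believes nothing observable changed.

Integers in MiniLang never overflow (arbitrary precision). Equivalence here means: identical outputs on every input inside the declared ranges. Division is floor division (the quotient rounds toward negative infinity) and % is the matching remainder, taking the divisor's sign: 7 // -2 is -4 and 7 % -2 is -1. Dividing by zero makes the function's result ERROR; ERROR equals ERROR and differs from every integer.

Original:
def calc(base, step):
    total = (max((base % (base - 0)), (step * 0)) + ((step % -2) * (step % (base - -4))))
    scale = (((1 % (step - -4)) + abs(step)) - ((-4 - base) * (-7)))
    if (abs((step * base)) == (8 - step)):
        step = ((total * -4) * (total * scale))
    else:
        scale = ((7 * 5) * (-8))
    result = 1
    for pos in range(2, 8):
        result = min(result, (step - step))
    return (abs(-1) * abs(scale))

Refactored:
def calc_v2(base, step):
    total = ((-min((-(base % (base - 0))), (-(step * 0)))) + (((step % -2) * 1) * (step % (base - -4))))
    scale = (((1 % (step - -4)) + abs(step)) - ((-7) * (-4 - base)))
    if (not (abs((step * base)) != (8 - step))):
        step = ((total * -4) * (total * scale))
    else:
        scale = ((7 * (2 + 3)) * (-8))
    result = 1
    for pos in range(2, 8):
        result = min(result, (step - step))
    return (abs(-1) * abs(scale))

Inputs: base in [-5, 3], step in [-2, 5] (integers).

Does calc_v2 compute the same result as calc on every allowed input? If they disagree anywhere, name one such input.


The two are interchangeable: arithmetic usage differs; and constant usage differs; and boolean connective usage differs; and min/max/abs usage differs; and comparison usage differs, and every declared input agrees.
As a probe, take base=-5, step=-1: calc runs total = 0; scale = 9; (abs((step * base)) == (8 - step)) -> false; scale = -280; result = 1; [pos=2]; result = 0; [pos=3]; result = 0; [pos=4]; result = 0; [pos=5]; result = 0; [pos=6]; result = 0; [pos=7]; result = 0; return 280; calc_v2 runs total = 0; scale = 9; (not (abs((step * base)) != (8 - step))) -> false; scale = -280; result = 1; [pos=2]; result = 0; [pos=3]; result = 0; [pos=4]; result = 0; [pos=5]; result = 0; [pos=6]; result = 0; [pos=7]; result = 0; return 280; both end at 280.
An exhaustive pass over the 72 declared inputs shows identical outputs.
verdict: equivalent


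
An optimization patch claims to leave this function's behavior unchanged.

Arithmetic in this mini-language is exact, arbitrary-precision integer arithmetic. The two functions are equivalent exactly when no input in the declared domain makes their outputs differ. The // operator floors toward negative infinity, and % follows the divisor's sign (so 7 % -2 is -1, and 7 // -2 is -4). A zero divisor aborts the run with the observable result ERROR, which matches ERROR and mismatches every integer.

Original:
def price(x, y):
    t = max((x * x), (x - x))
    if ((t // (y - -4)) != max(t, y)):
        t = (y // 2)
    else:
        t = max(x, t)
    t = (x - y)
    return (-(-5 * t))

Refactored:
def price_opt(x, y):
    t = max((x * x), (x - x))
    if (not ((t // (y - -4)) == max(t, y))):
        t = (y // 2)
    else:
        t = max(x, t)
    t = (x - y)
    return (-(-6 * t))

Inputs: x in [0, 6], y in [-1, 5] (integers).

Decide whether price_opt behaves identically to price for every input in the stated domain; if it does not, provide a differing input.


Take x=0, y=-1.
price: t = 0; ((t // (y - -4)) != max(t, y)) -> false; t = 0; t = 1; return 5
price_opt: t = 0; (not ((t // (y - -4)) == max(t, y))) -> false; t = 0; t = 1; return 6
5 vs 6 — the two versions disagree here.
verdict: not equivalent; witness: x=0, y=-1


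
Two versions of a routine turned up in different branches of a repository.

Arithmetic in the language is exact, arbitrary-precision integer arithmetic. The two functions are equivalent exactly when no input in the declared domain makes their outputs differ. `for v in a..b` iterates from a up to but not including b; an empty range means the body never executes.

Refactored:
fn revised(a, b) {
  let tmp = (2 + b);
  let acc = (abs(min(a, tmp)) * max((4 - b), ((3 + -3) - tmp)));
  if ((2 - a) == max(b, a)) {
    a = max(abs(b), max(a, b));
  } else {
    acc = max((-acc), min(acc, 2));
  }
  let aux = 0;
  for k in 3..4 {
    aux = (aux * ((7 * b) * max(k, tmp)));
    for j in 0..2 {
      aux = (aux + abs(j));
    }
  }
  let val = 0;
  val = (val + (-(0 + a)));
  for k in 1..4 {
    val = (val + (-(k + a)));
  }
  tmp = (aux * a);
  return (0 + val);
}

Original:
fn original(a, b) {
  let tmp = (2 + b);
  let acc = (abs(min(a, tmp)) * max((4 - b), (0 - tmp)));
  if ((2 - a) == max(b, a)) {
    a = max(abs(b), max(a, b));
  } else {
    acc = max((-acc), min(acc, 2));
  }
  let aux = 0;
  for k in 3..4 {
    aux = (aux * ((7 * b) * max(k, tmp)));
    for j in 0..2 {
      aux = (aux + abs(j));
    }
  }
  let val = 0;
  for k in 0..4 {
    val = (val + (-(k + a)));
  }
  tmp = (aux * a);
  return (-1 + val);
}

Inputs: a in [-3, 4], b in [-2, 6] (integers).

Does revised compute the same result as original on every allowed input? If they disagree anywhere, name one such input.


On input a=-3, b=-2, original returns 5 while revised returns 6.
verdict: not equivalent; witness: a=-3, b=-2


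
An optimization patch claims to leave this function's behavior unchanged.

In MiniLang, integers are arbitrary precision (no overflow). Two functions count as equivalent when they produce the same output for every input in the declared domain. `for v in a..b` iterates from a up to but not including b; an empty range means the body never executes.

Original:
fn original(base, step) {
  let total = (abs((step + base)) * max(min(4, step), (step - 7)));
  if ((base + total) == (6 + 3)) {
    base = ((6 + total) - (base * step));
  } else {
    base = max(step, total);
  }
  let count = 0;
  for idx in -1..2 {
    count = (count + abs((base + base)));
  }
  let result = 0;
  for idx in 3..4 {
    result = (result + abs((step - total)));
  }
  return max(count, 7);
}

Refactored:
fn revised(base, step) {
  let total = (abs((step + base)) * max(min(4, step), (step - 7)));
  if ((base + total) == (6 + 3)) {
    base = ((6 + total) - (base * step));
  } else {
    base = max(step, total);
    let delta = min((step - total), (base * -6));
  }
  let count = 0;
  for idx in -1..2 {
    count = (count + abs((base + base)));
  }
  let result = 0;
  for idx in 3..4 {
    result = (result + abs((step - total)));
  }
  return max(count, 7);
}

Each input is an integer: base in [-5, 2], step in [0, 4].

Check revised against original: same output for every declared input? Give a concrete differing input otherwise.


Behavior is preserved: although constant usage differs, and statement counts differ, and min/max/abs usage differs, and local variable names differ, and arithmetic usage differs, the outputs never diverge.
Tracing base=-2, step=4: original: total becomes 8; next ((base + total) == (6 + 3)) evaluates to false; next base becomes 8; next count becomes 0; next at idx=-1:; next count becomes 16; next at idx=0:; next count becomes 32; next at idx=1:; next count becomes 48; next result becomes 0; next at idx=3:; next result becomes 4; next final value 48 | revised: total becomes 8; next ((base + total) == (6 + 3)) evaluates to false; next base becomes 8; next delta becomes -48; next count becomes 0; next at idx=-1:; next count becomes 16; next at idx=0:; next count becomes 32; next at idx=1:; next count becomes 48; next result becomes 0; next at idx=3:; next result becomes 4; next final value 48 — matching result 48.
Across all 40 domain points the two functions coincide.
verdict: equivalent


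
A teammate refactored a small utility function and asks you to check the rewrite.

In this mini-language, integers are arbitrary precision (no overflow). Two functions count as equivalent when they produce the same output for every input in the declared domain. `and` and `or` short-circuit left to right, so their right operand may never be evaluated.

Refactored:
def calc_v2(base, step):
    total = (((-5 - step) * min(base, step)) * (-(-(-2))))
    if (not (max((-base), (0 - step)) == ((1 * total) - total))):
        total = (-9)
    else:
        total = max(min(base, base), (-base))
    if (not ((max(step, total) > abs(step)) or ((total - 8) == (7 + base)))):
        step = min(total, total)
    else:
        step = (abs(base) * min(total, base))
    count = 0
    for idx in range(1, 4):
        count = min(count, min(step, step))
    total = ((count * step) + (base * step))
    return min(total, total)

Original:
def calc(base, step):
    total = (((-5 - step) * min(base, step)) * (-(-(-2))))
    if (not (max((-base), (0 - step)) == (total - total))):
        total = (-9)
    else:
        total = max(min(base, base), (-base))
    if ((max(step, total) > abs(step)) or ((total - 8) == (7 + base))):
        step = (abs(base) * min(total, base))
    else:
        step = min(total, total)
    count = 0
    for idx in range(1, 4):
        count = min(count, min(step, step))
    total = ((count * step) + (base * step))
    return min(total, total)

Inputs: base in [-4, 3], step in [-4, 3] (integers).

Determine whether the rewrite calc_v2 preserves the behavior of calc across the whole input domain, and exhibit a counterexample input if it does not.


Side by side, the visible changes include: boolean connective usage differs; and arithmetic usage differs; and constant usage differs.
Spot check at base=-4, step=1 — calc: total := -48 | (not (max((-base), (0 - step)) == (total - total))): true | total := -9 | ((max(step, total) > abs(step)) or ((total - 8) == (7 + base))): false | step := -9 | count := 0 | iter idx=1: | count := -9 | iter idx=2: | count := -9 | iter idx=3: | count := -9 | total := 117 | result 117. calc_v2: total := -48 | (not (max((-base), (0 - step)) == ((1 * total) - total))): true | total := -9 | (not ((max(step, total) > abs(step)) or ((total - 8) == (7 + base)))): true | step := -9 | count := 0 | iter idx=1: | count := -9 | iter idx=2: | count := -9 | iter idx=3: | count := -9 | total := 117 | result 117. Both give 117.
Every one of the 64 inputs gives matching results.
verdict: equivalent


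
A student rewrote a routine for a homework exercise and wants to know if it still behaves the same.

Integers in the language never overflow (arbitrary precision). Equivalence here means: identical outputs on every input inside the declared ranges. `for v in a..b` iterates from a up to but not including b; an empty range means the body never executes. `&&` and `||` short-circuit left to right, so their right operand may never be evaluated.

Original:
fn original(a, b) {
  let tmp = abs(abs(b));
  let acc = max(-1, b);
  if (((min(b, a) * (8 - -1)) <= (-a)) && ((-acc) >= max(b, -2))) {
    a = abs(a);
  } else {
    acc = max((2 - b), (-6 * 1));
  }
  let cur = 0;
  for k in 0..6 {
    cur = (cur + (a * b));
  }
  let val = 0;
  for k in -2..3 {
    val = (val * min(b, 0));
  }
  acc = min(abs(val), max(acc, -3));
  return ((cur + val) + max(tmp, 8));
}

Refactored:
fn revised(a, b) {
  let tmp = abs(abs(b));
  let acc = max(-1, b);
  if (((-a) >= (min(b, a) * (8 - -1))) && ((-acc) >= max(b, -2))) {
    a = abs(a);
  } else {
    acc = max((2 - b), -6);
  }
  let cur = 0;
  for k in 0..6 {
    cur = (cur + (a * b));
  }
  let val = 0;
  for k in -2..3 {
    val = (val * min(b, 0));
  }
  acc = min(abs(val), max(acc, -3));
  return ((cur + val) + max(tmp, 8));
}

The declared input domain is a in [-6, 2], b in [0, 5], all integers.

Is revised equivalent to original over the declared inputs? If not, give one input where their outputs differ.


Differences: comparison usage differs, and arithmetic usage differs, and constant usage differs — yet all 54 inputs agree.
verdict: equivalent


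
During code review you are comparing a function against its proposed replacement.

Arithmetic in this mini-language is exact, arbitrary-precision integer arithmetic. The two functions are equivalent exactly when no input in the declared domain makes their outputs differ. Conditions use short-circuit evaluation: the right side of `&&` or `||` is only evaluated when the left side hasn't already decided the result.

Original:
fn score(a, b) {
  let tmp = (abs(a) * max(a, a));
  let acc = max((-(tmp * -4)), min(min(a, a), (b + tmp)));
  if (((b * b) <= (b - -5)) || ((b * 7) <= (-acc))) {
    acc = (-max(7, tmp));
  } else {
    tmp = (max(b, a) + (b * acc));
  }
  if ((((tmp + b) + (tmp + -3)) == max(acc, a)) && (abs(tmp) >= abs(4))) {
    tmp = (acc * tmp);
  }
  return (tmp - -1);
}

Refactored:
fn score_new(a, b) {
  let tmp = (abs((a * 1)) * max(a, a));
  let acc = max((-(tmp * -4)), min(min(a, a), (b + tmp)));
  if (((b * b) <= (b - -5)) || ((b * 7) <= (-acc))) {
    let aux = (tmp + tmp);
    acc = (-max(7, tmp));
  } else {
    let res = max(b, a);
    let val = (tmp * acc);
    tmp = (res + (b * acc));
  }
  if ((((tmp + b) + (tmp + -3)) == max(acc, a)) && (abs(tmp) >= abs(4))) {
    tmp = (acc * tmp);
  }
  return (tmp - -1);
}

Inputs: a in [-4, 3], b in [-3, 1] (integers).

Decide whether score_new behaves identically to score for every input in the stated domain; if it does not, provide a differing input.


Comparing the listings, the differences include: local variable names differ; also arithmetic usage differs; also statement counts differ; also constant usage differs.
As a probe, take a=-3, b=0: score runs tmp = -9; acc = -9; (((b * b) <= (b - -5)) || ((b * 7) <= (-acc))) -> true; acc = -7; ((((tmp + b) + (tmp + -3)) == max(acc, a)) && (abs(tmp) >= abs(4))) -> false; return -8; score_new runs tmp = -9; acc = -9; (((b * b) <= (b - -5)) || ((b * 7) <= (-acc))) -> true; aux = -18; acc = -7; ((((tmp + b) + (tmp + -3)) == max(acc, a)) && (abs(tmp) >= abs(4))) -> false; return -8; both end at -8.
Every one of the 40 inputs gives matching results.
verdict: equivalent


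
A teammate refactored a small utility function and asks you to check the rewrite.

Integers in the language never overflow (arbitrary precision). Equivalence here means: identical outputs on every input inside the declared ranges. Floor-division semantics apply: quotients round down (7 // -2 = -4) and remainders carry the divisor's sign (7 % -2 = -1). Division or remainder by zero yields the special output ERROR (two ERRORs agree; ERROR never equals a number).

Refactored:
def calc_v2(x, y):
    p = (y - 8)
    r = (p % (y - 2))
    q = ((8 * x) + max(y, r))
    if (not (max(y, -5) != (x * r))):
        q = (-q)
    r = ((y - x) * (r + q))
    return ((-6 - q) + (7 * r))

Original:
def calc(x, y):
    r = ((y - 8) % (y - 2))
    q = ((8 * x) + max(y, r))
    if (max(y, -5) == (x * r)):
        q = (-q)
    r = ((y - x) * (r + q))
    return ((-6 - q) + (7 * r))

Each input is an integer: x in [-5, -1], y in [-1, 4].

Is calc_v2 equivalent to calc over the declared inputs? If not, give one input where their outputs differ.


The two are interchangeable: statement counts differ, plus comparison usage differs, plus boolean connective usage differs, plus local variable names differ, and every declared input agrees.
As a probe, take x=-4, y=2: calc runs divide-by-zero, output ERROR; calc_v2 runs p := -6 | divide-by-zero, output ERROR; both end at ERROR.
Sweeping the whole domain (30 inputs) finds no disagreement.
verdict: equivalent


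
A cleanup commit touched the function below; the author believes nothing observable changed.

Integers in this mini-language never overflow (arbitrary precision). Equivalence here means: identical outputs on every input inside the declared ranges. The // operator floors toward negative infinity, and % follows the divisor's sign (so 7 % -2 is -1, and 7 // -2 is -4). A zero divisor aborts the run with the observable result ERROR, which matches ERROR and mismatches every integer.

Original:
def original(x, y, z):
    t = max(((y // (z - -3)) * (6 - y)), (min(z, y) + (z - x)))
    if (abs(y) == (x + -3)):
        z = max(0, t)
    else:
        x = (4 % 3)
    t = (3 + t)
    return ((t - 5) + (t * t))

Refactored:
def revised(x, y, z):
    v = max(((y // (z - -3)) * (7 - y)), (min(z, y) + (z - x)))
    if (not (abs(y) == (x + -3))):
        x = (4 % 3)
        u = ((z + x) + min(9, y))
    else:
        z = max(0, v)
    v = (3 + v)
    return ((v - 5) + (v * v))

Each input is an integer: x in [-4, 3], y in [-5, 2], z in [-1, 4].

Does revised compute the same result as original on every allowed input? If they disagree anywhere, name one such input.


These are not equivalent — on x=-4, y=2, z=-1 the outputs split (51 vs 67).
original: t = 4; (abs(y) == (x + -3)) -> false; x = 1; t = 7; return 51
revised: v = 5; (not (abs(y) == (x + -3))) -> true; x = 1; u = 2; v = 8; return 67
verdict: not equivalent; witness: x=-4, y=2, z=-1


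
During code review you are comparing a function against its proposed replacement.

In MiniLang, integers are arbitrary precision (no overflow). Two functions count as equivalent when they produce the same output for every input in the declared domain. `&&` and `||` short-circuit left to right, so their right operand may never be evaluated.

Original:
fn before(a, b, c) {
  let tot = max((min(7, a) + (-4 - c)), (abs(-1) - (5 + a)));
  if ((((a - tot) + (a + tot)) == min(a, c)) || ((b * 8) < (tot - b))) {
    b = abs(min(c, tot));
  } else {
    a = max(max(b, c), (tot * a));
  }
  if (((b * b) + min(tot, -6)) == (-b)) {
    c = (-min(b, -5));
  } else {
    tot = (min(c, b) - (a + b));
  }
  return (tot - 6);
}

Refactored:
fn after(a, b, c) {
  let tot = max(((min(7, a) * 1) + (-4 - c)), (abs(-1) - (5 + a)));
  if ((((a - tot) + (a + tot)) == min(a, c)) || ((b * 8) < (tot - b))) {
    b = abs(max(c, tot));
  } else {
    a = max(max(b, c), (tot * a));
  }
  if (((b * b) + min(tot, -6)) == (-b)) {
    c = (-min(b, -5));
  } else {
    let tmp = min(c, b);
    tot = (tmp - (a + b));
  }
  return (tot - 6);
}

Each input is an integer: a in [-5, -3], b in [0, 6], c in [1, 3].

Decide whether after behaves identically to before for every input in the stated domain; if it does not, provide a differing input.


The rewrite breaks on a=-5, b=0, c=2, where the results are -1 and -5.
before: tot becomes 1; next ((((a - tot) + (a + tot)) == min(a, c)) || ((b * 8) < (tot - b))) evaluates to true; next b becomes 1; next (((b * b) + min(tot, -6)) == (-b)) evaluates to false; next tot becomes 5; next final value -1
after: tot becomes 1; next ((((a - tot) + (a + tot)) == min(a, c)) || ((b * 8) < (tot - b))) evaluates to true; next b becomes 2; next (((b * b) + min(tot, -6)) == (-b)) evaluates to true; next c becomes 5; next final value -5
verdict: not equivalent; witness: a=-5, b=0, c=2


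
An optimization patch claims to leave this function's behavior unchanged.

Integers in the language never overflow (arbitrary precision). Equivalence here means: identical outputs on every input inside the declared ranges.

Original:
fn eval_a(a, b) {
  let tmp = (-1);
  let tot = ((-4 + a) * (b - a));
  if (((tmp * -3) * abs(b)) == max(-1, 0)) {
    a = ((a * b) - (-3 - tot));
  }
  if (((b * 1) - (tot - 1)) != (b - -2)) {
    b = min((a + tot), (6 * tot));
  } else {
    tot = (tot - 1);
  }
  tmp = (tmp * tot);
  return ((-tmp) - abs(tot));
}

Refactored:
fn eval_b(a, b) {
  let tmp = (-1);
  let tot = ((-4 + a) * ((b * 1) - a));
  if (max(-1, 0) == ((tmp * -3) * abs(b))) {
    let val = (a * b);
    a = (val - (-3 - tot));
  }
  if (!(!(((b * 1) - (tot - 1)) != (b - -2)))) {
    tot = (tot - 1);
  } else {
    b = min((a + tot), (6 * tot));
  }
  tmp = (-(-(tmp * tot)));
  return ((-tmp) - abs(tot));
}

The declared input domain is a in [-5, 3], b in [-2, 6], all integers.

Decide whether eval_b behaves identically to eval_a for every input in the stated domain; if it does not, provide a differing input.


On input a=-5, b=-2, eval_a returns -54 while eval_b returns -56.
verdict: not equivalent; witness: a=-5, b=-2


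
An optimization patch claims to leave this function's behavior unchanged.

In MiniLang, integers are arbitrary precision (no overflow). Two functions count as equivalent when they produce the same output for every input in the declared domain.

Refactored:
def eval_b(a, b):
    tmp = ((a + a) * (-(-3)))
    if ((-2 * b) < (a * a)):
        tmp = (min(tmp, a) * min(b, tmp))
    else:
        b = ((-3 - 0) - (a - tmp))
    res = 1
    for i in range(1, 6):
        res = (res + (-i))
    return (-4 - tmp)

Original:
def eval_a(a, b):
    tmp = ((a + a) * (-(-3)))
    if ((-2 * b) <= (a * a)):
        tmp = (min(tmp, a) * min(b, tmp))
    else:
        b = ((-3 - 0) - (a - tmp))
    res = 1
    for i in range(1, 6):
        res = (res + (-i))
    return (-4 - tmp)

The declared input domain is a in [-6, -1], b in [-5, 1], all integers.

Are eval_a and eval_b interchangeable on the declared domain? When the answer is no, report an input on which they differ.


Consider the input a=-2, b=-2.
eval_a: tmp becomes -12; next ((-2 * b) <= (a * a)) evaluates to true; next tmp becomes 144; next res becomes 1; next at i=1:; next res becomes 0; next at i=2:; next res becomes -2; next at i=3:; next res becomes -5; next at i=4:; next res becomes -9; next at i=5:; next res becomes -14; next final value -148
eval_b: tmp becomes -12; next ((-2 * b) < (a * a)) evaluates to false; next b becomes -13; next res becomes 1; next at i=1:; next res becomes 0; next at i=2:; next res becomes -2; next at i=3:; next res becomes -5; next at i=4:; next res becomes -9; next at i=5:; next res becomes -14; next final value 8
-148 vs 8 — the two versions disagree here.
verdict: not equivalent; witness: a=-2, b=-2


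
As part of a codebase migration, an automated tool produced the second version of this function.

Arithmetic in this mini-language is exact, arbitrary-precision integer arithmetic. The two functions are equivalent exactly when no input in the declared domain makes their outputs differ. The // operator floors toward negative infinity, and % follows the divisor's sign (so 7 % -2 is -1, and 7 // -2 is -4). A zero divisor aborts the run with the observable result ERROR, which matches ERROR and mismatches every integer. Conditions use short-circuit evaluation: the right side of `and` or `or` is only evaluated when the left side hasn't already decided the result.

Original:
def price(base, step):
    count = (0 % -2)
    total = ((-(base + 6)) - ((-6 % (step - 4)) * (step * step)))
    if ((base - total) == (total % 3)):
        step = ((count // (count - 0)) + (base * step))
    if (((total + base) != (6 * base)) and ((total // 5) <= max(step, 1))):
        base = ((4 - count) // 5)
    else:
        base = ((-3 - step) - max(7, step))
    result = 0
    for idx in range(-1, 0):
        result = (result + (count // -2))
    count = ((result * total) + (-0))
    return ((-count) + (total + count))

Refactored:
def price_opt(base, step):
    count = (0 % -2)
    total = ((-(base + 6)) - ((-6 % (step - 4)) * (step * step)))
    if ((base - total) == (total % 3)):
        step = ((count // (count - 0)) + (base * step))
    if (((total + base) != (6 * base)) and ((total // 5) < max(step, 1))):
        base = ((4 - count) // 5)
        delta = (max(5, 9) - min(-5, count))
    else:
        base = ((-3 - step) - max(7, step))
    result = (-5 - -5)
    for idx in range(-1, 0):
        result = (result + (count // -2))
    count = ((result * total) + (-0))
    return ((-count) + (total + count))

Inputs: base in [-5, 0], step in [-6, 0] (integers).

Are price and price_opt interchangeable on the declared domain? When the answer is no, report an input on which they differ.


Equivalent. The suspicious edit (`((total // 5) <= max(step, 1))` became `((total // 5) < max(step, 1))`) never changes the result for any input inside the declared domain.
Across all 42 domain points the two functions coincide.
Tracing base=-1, step=0: price: count = 0; total = -5; ((base - total) == (total % 3)) -> false; (((total + base) != (6 * base)) and ((total // 5) <= max(step, 1))) -> false; base = -10; result = 0; [idx=-1]; result = 0; count = 0; return -5 | price_opt: count = 0; total = -5; ((base - total) == (total % 3)) -> false; (((total + base) != (6 * base)) and ((total // 5) < max(step, 1))) -> false; base = -10; result = 0; [idx=-1]; result = 0; count = 0; return -5 — matching result -5.
verdict: equivalent


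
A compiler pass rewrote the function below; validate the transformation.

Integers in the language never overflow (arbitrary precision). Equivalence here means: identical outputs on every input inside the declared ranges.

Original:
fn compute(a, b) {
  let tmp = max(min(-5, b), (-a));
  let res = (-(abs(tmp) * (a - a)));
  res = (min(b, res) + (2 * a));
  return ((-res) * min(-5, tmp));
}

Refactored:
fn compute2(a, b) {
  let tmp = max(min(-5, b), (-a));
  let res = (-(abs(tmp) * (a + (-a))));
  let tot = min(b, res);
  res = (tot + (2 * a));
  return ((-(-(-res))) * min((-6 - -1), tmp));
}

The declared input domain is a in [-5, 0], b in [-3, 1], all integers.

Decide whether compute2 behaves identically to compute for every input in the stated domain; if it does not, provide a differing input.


The two versions differ — the changes include arithmetic usage differs; and local variable names differ; and statement counts differ; and constant usage differs.
One worked example (a=-1, b=1) — compute: tmp = 1; res = 0; res = -2; return -10; compute2: tmp = 1; res = 0; tot = 0; res = -2; return -10; agreement on -10.
An exhaustive pass over the 30 declared inputs shows identical outputs.
verdict: equivalent


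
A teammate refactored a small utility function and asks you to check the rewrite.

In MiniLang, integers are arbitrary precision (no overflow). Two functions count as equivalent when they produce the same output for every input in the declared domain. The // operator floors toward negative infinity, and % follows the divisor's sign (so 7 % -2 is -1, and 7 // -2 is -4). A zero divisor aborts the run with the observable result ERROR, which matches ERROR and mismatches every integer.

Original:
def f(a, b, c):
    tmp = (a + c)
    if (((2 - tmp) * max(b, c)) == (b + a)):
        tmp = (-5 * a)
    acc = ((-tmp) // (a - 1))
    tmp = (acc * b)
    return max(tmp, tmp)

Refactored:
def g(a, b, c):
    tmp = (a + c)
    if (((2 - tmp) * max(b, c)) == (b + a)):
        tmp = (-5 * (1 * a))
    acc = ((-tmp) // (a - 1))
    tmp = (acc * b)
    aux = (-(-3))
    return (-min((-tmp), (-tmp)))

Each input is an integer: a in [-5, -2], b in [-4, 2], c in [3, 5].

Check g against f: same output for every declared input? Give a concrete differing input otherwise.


Equivalent. Beyond behavior-preserving changes, the revision adds an assignment to `aux` whose value nothing reads.
Checked all 84 inputs in the declared domain: the outputs agree on every one.
As a probe, take a=-5, b=0, c=5: f runs tmp=0, then (((2 - tmp) * max(b, c)) == (b + a)) is false, then acc=0, then tmp=0, then returns 0; g runs tmp=0, then (((2 - tmp) * max(b, c)) == (b + a)) is false, then acc=0, then tmp=0, then aux=3, then returns 0; both end at 0.
verdict: equivalent


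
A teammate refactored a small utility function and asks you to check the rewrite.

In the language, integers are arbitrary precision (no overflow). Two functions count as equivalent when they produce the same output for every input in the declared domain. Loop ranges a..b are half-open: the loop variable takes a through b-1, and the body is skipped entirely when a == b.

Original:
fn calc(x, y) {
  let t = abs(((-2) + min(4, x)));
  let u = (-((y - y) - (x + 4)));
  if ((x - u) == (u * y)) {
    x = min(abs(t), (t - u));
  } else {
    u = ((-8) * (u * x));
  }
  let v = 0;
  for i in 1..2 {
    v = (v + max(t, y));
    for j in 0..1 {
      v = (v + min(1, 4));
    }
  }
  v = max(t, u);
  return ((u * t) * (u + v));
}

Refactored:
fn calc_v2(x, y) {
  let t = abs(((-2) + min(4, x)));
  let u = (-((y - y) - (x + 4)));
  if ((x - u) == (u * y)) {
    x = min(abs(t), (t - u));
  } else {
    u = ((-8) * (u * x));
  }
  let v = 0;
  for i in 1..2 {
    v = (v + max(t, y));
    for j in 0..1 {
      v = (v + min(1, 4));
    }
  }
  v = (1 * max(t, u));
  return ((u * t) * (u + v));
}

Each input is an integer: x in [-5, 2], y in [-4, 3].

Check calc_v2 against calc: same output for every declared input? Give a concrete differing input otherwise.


Comparing the listings, the differences include: arithmetic usage differs; and constant usage differs.
Tracing x=-1, y=3: calc: t becomes 3; next u becomes 3; next ((x - u) == (u * y)) evaluates to false; next u becomes 24; next v becomes 0; next at i=1:; next v becomes 3; next at j=0:; next v becomes 4; next v becomes 24; next final value 3456 | calc_v2: t becomes 3; next u becomes 3; next ((x - u) == (u * y)) evaluates to false; next u becomes 24; next v becomes 0; next at i=1:; next v becomes 3; next at j=0:; next v becomes 4; next v becomes 24; next final value 3456 — matching result 3456.
Checked all 64 inputs in the declared domain: the outputs agree on every one.
verdict: equivalent


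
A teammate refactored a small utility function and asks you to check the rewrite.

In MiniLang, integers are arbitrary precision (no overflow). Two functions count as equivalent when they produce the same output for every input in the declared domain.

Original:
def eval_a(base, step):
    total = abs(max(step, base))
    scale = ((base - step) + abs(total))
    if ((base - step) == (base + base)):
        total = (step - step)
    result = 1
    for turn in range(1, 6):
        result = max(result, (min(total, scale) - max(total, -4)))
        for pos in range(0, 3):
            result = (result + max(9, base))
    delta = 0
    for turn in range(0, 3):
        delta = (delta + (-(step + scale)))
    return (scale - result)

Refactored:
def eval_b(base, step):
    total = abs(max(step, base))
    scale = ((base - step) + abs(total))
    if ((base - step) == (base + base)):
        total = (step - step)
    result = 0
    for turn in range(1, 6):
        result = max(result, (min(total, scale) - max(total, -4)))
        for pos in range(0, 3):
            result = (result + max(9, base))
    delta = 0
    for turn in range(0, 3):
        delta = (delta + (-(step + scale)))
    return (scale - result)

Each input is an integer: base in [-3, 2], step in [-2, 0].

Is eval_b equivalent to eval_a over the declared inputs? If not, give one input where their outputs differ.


These are not equivalent — on base=-3, step=-2 the outputs split (-135 vs -134).
eval_a: total becomes 2; next scale becomes 1; next ((base - step) == (base + base)) evaluates to false; next result becomes 1; next at turn=1:; next result becomes 1; next at pos=0:; next result becomes 10; next at pos=1:; next result becomes 19; next at pos=2:; next result becomes 28; next at turn=2:; next result becomes 28; next at pos=0:; next result becomes 37; next at pos=1:; next result becomes 46; next at pos=2:; next result becomes 55; next at turn=3:; next result becomes 55; next at pos=0:; next result becomes 64; next at pos=1:; next result becomes 73; next at pos=2:; next result becomes 82; next at turn=4:; next result becomes 82; next at pos=0:; next result becomes 91; next at pos=1:; next result becomes 100; next at pos=2:; next result becomes 109; next at turn=5:; next result becomes 109; next at pos=0:; next result becomes 118; next at pos=1:; next result becomes 127; next at pos=2:; next result becomes 136; next delta becomes 0; next at turn=0:; next delta becomes 1; next at turn=1:; next delta becomes 2; next at turn=2:; next delta becomes 3; next final value -135
eval_b: total becomes 2; next scale becomes 1; next ((base - step) == (base + base)) evaluates to false; next result becomes 0; next at turn=1:; next result becomes 0; next at pos=0:; next result becomes 9; next at pos=1:; next result becomes 18; next at pos=2:; next result becomes 27; next at turn=2:; next result becomes 27; next at pos=0:; next result becomes 36; next at pos=1:; next result becomes 45; next at pos=2:; next result becomes 54; next at turn=3:; next result becomes 54; next at pos=0:; next result becomes 63; next at pos=1:; next result becomes 72; next at pos=2:; next result becomes 81; next at turn=4:; next result becomes 81; next at pos=0:; next result becomes 90; next at pos=1:; next result becomes 99; next at pos=2:; next result becomes 108; next at turn=5:; next result becomes 108; next at pos=0:; next result becomes 117; next at pos=1:; next result becomes 126; next at pos=2:; next result becomes 135; next delta becomes 0; next at turn=0:; next delta becomes 1; next at turn=1:; next delta becomes 2; next at turn=2:; next delta becomes 3; next final value -134
verdict: not equivalent; witness: base=-3, step=-2


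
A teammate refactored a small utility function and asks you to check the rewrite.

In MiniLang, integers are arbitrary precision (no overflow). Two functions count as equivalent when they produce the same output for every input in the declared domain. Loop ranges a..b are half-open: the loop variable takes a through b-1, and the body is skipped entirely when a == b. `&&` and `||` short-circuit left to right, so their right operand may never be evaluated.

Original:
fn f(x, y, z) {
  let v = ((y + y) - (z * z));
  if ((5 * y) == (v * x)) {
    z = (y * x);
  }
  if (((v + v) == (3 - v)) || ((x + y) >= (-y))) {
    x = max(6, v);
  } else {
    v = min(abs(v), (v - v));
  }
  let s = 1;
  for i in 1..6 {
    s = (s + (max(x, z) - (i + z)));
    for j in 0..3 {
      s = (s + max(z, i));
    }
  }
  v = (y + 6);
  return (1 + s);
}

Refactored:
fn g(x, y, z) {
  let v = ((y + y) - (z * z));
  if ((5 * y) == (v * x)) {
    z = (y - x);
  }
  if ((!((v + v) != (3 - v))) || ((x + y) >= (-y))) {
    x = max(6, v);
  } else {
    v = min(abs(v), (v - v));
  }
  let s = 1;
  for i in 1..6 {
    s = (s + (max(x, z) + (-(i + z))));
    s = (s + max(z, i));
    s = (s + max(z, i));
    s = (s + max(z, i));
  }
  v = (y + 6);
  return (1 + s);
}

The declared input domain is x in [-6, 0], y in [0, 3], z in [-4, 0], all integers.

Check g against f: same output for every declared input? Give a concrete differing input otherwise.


There is a counterexample at x=-6, y=0, z=0: 32 on one side, 77 on the other.
f: v becomes 0; next ((5 * y) == (v * x)) evaluates to true; next z becomes 0; next (((v + v) == (3 - v)) || ((x + y) >= (-y))) evaluates to false; next v becomes 0; next s becomes 1; next at i=1:; next s becomes 0; next at j=0:; next s becomes 1; next at j=1:; next s becomes 2; next at j=2:; next s becomes 3; next at i=2:; next s becomes 1; next at j=0:; next s becomes 3; next at j=1:; next s becomes 5; next at j=2:; next s becomes 7; next at i=3:; next s becomes 4; next at j=0:; next s becomes 7; next at j=1:; next s becomes 10; next at j=2:; next s becomes 13; next at i=4:; next s becomes 9; next at j=0:; next s becomes 13; next at j=1:; next s becomes 17; next at j=2:; next s becomes 21; next at i=5:; next s becomes 16; next at j=0:; next s becomes 21; next at j=1:; next s becomes 26; next at j=2:; next s becomes 31; next v becomes 6; next final value 32
g: v becomes 0; next ((5 * y) == (v * x)) evaluates to true; next z becomes 6; next ((!((v + v) != (3 - v))) || ((x + y) >= (-y))) evaluates to false; next v becomes 0; next s becomes 1; next at i=1:; next s becomes 0; next s becomes 6; next s becomes 12; next s becomes 18; next at i=2:; next s becomes 16; next s becomes 22; next s becomes 28; next s becomes 34; next at i=3:; next s becomes 31; next s becomes 37; next s becomes 43; next s becomes 49; next at i=4:; next s becomes 45; next s becomes 51; next s becomes 57; next s becomes 63; next at i=5:; next s becomes 58; next s becomes 64; next s becomes 70; next s becomes 76; next v becomes 6; next final value 77
verdict: not equivalent; witness: x=-6, y=0, z=0


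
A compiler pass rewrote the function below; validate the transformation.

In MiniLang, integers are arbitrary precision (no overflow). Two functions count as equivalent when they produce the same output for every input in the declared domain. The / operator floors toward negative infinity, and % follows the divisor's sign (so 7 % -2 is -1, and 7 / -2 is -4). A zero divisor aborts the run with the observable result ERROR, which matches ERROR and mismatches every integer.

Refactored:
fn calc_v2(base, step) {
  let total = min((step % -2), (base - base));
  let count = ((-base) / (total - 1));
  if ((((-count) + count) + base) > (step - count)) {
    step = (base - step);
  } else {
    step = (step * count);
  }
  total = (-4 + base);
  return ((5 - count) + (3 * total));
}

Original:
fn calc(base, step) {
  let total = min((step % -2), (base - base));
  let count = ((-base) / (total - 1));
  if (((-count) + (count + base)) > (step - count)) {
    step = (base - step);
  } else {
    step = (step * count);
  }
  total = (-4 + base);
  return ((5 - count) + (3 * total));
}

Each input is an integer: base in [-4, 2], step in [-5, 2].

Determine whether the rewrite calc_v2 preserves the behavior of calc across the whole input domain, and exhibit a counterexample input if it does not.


This is a faithful refactor — same computation, different form, but the computed results match everywhere.
Tracing base=0, step=-5: calc: total := -1 | count := 0 | (((-count) + (count + base)) > (step - count)): true | step := 5 | total := -4 | result -7 | calc_v2: total := -1 | count := 0 | ((((-count) + count) + base) > (step - count)): true | step := 5 | total := -4 | result -7 — matching result -7.
Sweeping the whole domain (56 inputs) finds no disagreement.
verdict: equivalent


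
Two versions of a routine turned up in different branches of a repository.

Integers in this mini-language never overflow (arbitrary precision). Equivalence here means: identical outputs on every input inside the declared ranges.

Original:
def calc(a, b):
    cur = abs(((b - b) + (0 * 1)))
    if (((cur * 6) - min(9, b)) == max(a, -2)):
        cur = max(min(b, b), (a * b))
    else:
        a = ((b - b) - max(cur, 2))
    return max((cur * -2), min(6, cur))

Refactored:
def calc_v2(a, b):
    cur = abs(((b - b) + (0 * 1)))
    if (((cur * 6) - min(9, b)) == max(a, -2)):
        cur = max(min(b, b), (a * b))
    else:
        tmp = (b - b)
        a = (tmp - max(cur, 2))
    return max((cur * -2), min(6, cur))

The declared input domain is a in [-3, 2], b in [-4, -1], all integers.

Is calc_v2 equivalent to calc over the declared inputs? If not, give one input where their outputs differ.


The two versions differ — the changes include statement counts differ; also local variable names differ.
As a probe, take a=-3, b=-3: calc runs cur becomes 0; next (((cur * 6) - min(9, b)) == max(a, -2)) evaluates to false; next a becomes -2; next final value 0; calc_v2 runs cur becomes 0; next (((cur * 6) - min(9, b)) == max(a, -2)) evaluates to false; next tmp becomes 0; next a becomes -2; next final value 0; both end at 0.
Checked all 24 inputs in the declared domain: the outputs agree on every one.
verdict: equivalent


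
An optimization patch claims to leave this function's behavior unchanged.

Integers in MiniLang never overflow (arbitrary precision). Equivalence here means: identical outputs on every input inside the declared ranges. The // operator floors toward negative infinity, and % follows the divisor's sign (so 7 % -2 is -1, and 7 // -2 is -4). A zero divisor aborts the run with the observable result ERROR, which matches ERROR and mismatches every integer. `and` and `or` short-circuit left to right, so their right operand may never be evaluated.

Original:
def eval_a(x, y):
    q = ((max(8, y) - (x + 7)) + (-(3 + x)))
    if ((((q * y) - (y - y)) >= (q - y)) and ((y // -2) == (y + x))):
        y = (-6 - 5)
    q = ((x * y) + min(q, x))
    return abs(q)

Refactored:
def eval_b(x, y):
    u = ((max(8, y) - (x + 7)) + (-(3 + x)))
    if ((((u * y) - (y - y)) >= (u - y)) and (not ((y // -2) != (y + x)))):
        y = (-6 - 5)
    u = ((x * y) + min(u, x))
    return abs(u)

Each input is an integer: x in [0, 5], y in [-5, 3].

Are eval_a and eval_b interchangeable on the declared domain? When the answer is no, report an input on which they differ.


Differences: comparison usage differs; and local variable names differ; and boolean connective usage differs — yet all 54 inputs agree.
verdict: equivalent
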